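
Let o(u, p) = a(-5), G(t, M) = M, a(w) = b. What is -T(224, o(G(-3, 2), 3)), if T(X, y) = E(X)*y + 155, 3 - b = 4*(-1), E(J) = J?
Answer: -1723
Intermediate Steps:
b = 7 (b = 3 - 4*(-1) = 3 - 1*(-4) = 3 + 4 = 7)
a(w) = 7
o(u, p) = 7
T(X, y) = 155 + X*y (T(X, y) = X*y + 155 = 155 + X*y)
-T(224, o(G(-3, 2), 3)) = -(155 + 224*7) = -(155 + 1568) = -1*1723 = -1723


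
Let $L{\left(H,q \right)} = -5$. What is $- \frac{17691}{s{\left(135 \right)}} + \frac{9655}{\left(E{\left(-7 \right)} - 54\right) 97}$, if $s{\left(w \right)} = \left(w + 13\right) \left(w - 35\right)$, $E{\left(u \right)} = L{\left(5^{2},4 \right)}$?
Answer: $- \frac{244139593}{84700400} \approx -2.8824$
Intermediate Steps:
$E{\left(u \right)} = -5$
$s{\left(w \right)} = \left(-35 + w\right) \left(13 + w\right)$ ($s{\left(w \right)} = \left(13 + w\right) \left(-35 + w\right) = \left(-35 + w\right) \left(13 + w\right)$)
$- \frac{17691}{s{\left(135 \right)}} + \frac{9655}{\left(E{\left(-7 \right)} - 54\right) 97} = - \frac{17691}{-455 + 135^{2} - 2970} + \frac{9655}{\left(-5 - 54\right) 97} = - \frac{17691}{-455 + 18225 - 2970} + \frac{9655}{\left(-59\right) 97} = - \frac{17691}{14800} + \frac{9655}{-5723} = \left(-17691\right) \frac{1}{14800} + 9655 \left(- \frac{1}{5723}\right) = - \frac{17691}{14800} - \frac{9655}{5723} = - \frac{244139593}{84700400}$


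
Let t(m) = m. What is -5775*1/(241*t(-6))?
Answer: 1925/482 ≈ 3.9938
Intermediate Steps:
-5775*1/(241*t(-6)) = -5775/((-6*241)) = -5775/(-1446) = -5775*(-1/1446) = 1925/482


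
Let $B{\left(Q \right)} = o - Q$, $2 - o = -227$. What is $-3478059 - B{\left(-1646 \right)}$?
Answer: $-3479934$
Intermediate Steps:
$o = 229$ ($o = 2 - -227 = 2 + 227 = 229$)
$B{\left(Q \right)} = 229 - Q$
$-3478059 - B{\left(-1646 \right)} = -3478059 - \left(229 - -1646\right) = -3478059 - \left(229 + 1646\right) = -3478059 - 1875 = -3479934$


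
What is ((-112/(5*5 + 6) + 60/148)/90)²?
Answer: 13535041/10656432900 ≈ 0.0012701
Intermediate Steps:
((-112/(5*5 + 6) + 60/148)/90)² = ((-112/(25 + 6) + 60*(1/148))*(1/90))² = ((-112/31 + 15/37)*(1/90))² = (-3679/1147*1/90)² = (-3679/103230)² = 13535041/10656432900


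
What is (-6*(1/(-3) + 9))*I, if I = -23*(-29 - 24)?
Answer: -63388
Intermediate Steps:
I = 1219 (I = -23*(-53) = 1219)
(-6*(1/(-3) + 9))*I = -6*(1/(-3) + 9)*1219 = -6*(-1/3 + 9)*1219 = -6*26/3*1219 = -52*1219 = -63388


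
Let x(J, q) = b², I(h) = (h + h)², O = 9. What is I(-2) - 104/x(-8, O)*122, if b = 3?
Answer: -12544/9 ≈ -1393.8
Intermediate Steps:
I(h) = 4*h² (I(h) = (2*h)² = 4*h²)
x(J, q) = 9 (x(J, q) = 3² = 9)
I(-2) - 104/x(-8, O)*122 = 4*(-2)² - 104/9*122 = 4*4 - 104*⅑*122 = 16 - 104/9*122 = 16 - 12688/9 = -12544/9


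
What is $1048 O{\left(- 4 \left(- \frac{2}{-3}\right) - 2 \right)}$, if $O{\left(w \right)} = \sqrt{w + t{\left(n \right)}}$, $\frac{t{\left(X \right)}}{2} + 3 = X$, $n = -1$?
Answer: $\frac{1048 i \sqrt{114}}{3} \approx 3729.9 i$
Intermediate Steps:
$t{\left(X \right)} = -6 + 2 X$
$O{\left(w \right)} = \sqrt{-8 + w}$ ($O{\left(w \right)} = \sqrt{w + \left(-6 + 2 \left(-1\right)\right)} = \sqrt{w - 8} = \sqrt{-8 + w}$)
$1048 O{\left(- 4 \left(- \frac{2}{-3}\right) - 2 \right)} = 1048 \sqrt{-8 - \left(2 + 4 \left(- \frac{2}{-3}\right)\right)} = 1048 \sqrt{-8 - \left(2 + 4 \left(\left(-2\right) \left(- \frac{1}{3}\right)\right)\right)} = 1048 \sqrt{-8 - \frac{14}{3}} = 1048 \sqrt{- \frac{38}{3}} = 1048 \frac{i \sqrt{114}}{3} = \frac{1048 i \sqrt{114}}{3}$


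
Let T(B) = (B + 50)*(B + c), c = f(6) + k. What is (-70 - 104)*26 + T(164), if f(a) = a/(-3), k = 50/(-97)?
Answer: 2913268/97 ≈ 30034.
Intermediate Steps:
k = -50/97 (k = 50*(-1/97) = -50/97 ≈ -0.51546)
f(a) = -a/3 (f(a) = a*(-⅓) = -a/3)
c = -244/97 (c = -⅓*6 - 50/97 = -2 - 50/97 = -244/97 ≈ -2.5155)
T(B) = (50 + B)*(-244/97 + B) (T(B) = (B + 50)*(B - 244/97) = (50 + B)*(-244/97 + B))
(-70 - 104)*26 + T(164) = (-70 - 104)*26 + (-12200/97 + 164² + (4606/97)*164) = -174*26 + (-12200/97 + 26896 + 755384/97) = -4524 + 3352096/97 = 2913268/97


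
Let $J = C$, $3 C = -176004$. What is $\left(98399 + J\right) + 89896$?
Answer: $129627$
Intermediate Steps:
$C = -58668$ ($C = \frac{1}{3} \left(-176004\right) = -58668$)
$J = -58668$
$\left(98399 + J\right) + 89896 = \left(98399 - 58668\right) + 89896 = 39731 + 89896 = 129627$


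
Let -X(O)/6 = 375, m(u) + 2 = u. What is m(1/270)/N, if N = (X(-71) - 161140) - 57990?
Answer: 539/59772600 ≈ 9.0175e-6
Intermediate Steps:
m(u) = -2 + u
X(O) = -2250 (X(O) = -6*375 = -2250)
N = -221380 (N = (-2250 - 161140) - 57990 = -163390 - 57990 = -221380)
m(1/270)/N = (-2 + 1/270)/(-221380) = (-2 + 1/270)*(-1/221380) = -539/270*(-1/221380) = 539/59772600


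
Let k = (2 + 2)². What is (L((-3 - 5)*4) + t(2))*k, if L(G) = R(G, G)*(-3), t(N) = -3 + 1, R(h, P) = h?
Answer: 1504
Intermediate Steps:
k = 16 (k = 4² = 16)
t(N) = -2
L(G) = -3*G (L(G) = G*(-3) = -3*G)
(L((-3 - 5)*4) + t(2))*k = (-3*(-3 - 5)*4 - 2)*16 = (-(-24)*4 - 2)*16 = (-3*(-32) - 2)*16 = (96 - 2)*16 = 94*16 = 1504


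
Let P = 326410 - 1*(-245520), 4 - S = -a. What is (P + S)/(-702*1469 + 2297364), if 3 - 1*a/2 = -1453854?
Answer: 1739824/633063 ≈ 2.7483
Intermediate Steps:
a = 2907714 (a = 6 - 2*(-1453854) = 6 + 2907708 = 2907714)
S = 2907718 (S = 4 - (-1)*2907714 = 4 - 1*(-2907714) = 4 + 2907714 = 2907718)
P = 571930 (P = 326410 + 245520 = 571930)
(P + S)/(-702*1469 + 2297364) = (571930 + 2907718)/(-702*1469 + 2297364) = 3479648/(-1031238 + 2297364) = 3479648/1266126 = 3479648*(1/1266126) = 1739824/633063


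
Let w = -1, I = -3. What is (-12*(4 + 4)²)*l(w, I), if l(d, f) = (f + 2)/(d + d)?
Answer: -384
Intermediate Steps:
l(d, f) = (2 + f)/(2*d) (l(d, f) = (2 + f)/((2*d)) = (2 + f)*(1/(2*d)) = (2 + f)/(2*d))
(-12*(4 + 4)²)*l(w, I) = (-12*(4 + 4)²)*((½)*(2 - 3)/(-1)) = (-12*8²)*((½)*(-1)*(-1)) = -12*64*(½) = -768*½ = -384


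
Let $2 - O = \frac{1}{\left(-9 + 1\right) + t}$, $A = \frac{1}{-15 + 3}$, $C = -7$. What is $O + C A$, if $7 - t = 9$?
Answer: $\frac{161}{60} \approx 2.6833$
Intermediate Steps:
$t = -2$ ($t = 7 - 9 = -2$)
$A = - \frac{1}{12}$ ($A = \frac{1}{-12} = - \frac{1}{12} \approx -0.083333$)
$O = \frac{21}{10}$ ($O = 2 - \frac{1}{\left(-9 + 1\right) - 2} = 2 - \frac{1}{-8 - 2} = 2 - \frac{1}{-10} = 2 - - \frac{1}{10} = 2 + \frac{1}{10} = \frac{21}{10} \approx 2.1$)
$O + C A = \frac{21}{10} - - \frac{7}{12} = \frac{21}{10} + \frac{7}{12} = \frac{161}{60}$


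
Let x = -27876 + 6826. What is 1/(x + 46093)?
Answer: 1/25043 ≈ 3.9931e-5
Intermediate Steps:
x = -21050
1/(x + 46093) = 1/(-21050 + 46093) = 1/25043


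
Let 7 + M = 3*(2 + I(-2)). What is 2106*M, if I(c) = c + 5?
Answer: 16848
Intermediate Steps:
I(c) = 5 + c
M = 8 (M = -7 + 3*(2 + (5 - 2)) = -7 + 3*(2 + 3) = -7 + 3*5 = -7 + 15 = 8)
2106*M = 2106*8 = 16848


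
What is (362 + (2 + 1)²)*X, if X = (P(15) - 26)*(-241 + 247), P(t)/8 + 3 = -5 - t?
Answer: -467460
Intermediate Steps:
P(t) = -64 - 8*t (P(t) = -24 + 8*(-5 - t) = -24 + (-40 - 8*t) = -64 - 8*t)
X = -1260 (X = ((-64 - 8*15) - 26)*(-241 + 247) = ((-64 - 120) - 26)*6 = (-184 - 26)*6 = -210*6 = -1260)
(362 + (2 + 1)²)*X = (362 + (2 + 1)²)*(-1260) = (362 + 3²)*(-1260) = (362 + 9)*(-1260) = 371*(-1260) = -467460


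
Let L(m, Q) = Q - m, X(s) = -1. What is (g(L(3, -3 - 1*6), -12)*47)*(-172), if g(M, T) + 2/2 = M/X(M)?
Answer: -88924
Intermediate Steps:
g(M, T) = -1 - M (g(M, T) = -1 + M/(-1) = -1 + M*(-1) = -1 - M)
(g(L(3, -3 - 1*6), -12)*47)*(-172) = ((-1 - ((-3 - 1*6) - 1*3))*47)*(-172) = ((-1 - ((-3 - 6) - 3))*47)*(-172) = ((-1 - (-9 - 3))*47)*(-172) = ((-1 - 1*(-12))*47)*(-172) = ((-1 + 12)*47)*(-172) = (11*47)*(-172) = 517*(-172) = -88924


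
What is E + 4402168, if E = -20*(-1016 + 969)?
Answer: 4403108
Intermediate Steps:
E = 940 (E = -20*(-47) = 940)
E + 4402168 = 940 + 4402168 = 4403108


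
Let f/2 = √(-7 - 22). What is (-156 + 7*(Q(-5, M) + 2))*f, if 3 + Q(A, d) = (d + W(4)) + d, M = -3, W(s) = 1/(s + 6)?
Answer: -2043*I*√29/5 ≈ -2200.4*I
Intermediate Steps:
W(s) = 1/(6 + s)
Q(A, d) = -29/10 + 2*d (Q(A, d) = -3 + ((d + 1/(6 + 4)) + d) = -3 + ((d + 1/10) + d) = -3 + ((d + ⅒) + d) = -3 + ((⅒ + d) + d) = -3 + (⅒ + 2*d) = -29/10 + 2*d)
f = 2*I*√29 (f = 2*√(-7 - 22) = 2*√(-29) = 2*(I*√29) = 2*I*√29 ≈ 10.77*I)
(-156 + 7*(Q(-5, M) + 2))*f = (-156 + 7*((-29/10 + 2*(-3)) + 2))*(2*I*√29) = (-156 + 7*((-29/10 - 6) + 2))*(2*I*√29) = (-156 + 7*(-89/10 + 2))*(2*I*√29) = (-156 + 7*(-69/10))*(2*I*√29) = (-156 - 483/10)*(2*I*√29) = -2043*I*√29/5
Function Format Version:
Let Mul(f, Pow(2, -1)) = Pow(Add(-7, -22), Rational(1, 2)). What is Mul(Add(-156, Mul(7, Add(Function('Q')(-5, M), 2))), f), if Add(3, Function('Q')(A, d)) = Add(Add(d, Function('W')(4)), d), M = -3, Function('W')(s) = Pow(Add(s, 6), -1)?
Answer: Mul(Rational(-2043, 5), I, Pow(29, Rational(1, 2))) ≈ Mul(-2200.4, I)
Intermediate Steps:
Function('W')(s) = Pow(Add(6, s), -1)
Function('Q')(A, d) = Add(Rational(-29, 10), Mul(2, d)) (Function('Q')(A, d) = Add(-3, Add(Add(d, Pow(Add(6, 4), -1)), d)) = Add(-3, Add(Add(d, Pow(10, -1)), d)) = Add(-3, Add(Add(d, Rational(1, 10)), d)) = Add(-3, Add(Add(Rational(1, 10), d), d)) = Add(-3, Add(Rational(1, 10), Mul(2, d))) = Add(Rational(-29, 10), Mul(2, d)))
f = Mul(2, I, Pow(29, Rational(1, 2))) (f = Mul(2, Pow(Add(-7, -22), Rational(1, 2))) = Mul(2, Pow(-29, Rational(1, 2))) = Mul(2, Mul(I, Pow(29, Rational(1, 2)))) = Mul(2, I, Pow(29, Rational(1, 2))) ≈ Mul(10.770, I))
Mul(Add(-156, Mul(7, Add(Function('Q')(-5, M), 2))), f) = Mul(Add(-156, Mul(7, Add(Add(Rational(-29, 10), Mul(2, -3)), 2))), Mul(2, I, Pow(29, Rational(1, 2)))) = Mul(Add(-156, Mul(7, Add(Add(Rational(-29, 10), -6), 2))), Mul(2, I, Pow(29, Rational(1, 2)))) = Mul(Add(-156, Mul(7, Add(Rational(-89, 10), 2))), Mul(2, I, Pow(29, Rational(1, 2)))) = Mul(Add(-156, Mul(7, Rational(-69, 10))), Mul(2, I, Pow(29, Rational(1, 2)))) = Mul(Add(-156, Rational(-483, 10)), Mul(2, I, Pow(29, Rational(1, 2)))) = Mul(Rational(-2043, 10), Mul(2, I, Pow(29, Rational(1, 2)))) = Mul(Rational(-2043, 5), I, Pow(29, Rational(1, 2)))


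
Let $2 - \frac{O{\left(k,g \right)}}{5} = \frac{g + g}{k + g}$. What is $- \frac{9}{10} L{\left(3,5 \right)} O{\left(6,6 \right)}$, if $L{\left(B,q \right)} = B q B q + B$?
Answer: $-1026$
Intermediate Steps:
$L{\left(B,q \right)} = B + B^{2} q^{2}$ ($L{\left(B,q \right)} = q B^{2} q + B = B^{2} q^{2} + B = B + B^{2} q^{2}$)
$O{\left(k,g \right)} = 10 - \frac{10 g}{g + k}$ ($O{\left(k,g \right)} = 10 - 5 \frac{g + g}{k + g} = 10 - 5 \frac{2 g}{g + k} = 10 - \frac{10 g}{g + k}$)
$- \frac{9}{10} L{\left(3,5 \right)} O{\left(6,6 \right)} = - \frac{9}{10} \cdot 3 \left(1 + 3 \cdot 5^{2}\right) 10 \cdot 6 \frac{1}{6 + 6} = \left(-9\right) \frac{1}{10} \cdot 3 \left(1 + 3 \cdot 25\right) 10 \cdot 6 \cdot \frac{1}{12} = - \frac{9 \cdot 3 \left(1 + 75\right)}{10} \cdot 10 \cdot 6 \cdot \frac{1}{12} = - \frac{9 \cdot 3 \cdot 76}{10} \cdot 5 = \left(- \frac{9}{10}\right) 228 \cdot 5 = \left(- \frac{1026}{5}\right) 5 = -1026$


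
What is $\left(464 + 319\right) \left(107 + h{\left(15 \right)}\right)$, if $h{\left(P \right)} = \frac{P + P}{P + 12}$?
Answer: $84651$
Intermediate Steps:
$h{\left(P \right)} = \frac{2 P}{12 + P}$
$\left(464 + 319\right) \left(107 + h{\left(15 \right)}\right) = \left(464 + 319\right) \left(107 + 2 \cdot 15 \frac{1}{12 + 15}\right) = 783 \left(107 + 2 \cdot 15 \cdot \frac{1}{27}\right) = 783 \left(107 + \frac{10}{9}\right) = 783 \cdot \frac{973}{9} = 84651$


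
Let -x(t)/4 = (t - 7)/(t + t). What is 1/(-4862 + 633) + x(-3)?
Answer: -84583/12687 ≈ -6.6669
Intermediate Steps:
x(t) = -2*(-7 + t)/t (x(t) = -4*(t - 7)/(t + t) = -4*(-7 + t)/(2*t) = -4*(-7 + t)*1/(2*t) = -2*(-7 + t)/t)
1/(-4862 + 633) + x(-3) = 1/(-4862 + 633) + (-2 + 14/(-3)) = 1/(-4229) + (-2 + 14*(-⅓)) = -1/4229 + (-2 - 14/3) = -1/4229 - 20/3 = -84583/12687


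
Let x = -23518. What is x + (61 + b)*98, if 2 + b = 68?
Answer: -11072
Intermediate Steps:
b = 66 (b = -2 + 68 = 66)
x + (61 + b)*98 = -23518 + (61 + 66)*98 = -23518 + 127*98 = -23518 + 12446 = -11072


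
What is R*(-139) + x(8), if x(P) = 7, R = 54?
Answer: -7499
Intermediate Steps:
R*(-139) + x(8) = 54*(-139) + 7 = -7506 + 7 = -7499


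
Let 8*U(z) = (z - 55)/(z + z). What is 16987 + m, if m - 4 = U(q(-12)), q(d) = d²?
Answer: 39147353/2304 ≈ 16991.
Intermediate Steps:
U(z) = (-55 + z)/(16*z) (U(z) = ((z - 55)/(z + z))/8 = ((-55 + z)/((2*z)))/8 = ((-55 + z)*(1/(2*z)))/8 = ((-55 + z)/(2*z))/8 = (-55 + z)/(16*z))
m = 9305/2304 (m = 4 + (-55 + (-12)²)/(16*((-12)²)) = 4 + (1/16)*(-55 + 144)/144 = 4 + (1/16)*(1/144)*89 = 4 + 89/2304 = 9305/2304 ≈ 4.0386)
16987 + m = 16987 + 9305/2304 = 39147353/2304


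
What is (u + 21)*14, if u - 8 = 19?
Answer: 672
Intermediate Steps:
u = 27 (u = 8 + 19 = 27)
(u + 21)*14 = (27 + 21)*14 = 48*14 = 672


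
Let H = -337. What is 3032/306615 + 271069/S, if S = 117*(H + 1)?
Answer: -27664875817/4017882960 ≈ -6.8854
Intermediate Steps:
S = -39312 (S = 117*(-337 + 1) = 117*(-336) = -39312)
3032/306615 + 271069/S = 3032/306615 + 271069/(-39312) = 3032*(1/306615) + 271069*(-1/39312) = 3032/306615 - 271069/39312 = -27664875817/4017882960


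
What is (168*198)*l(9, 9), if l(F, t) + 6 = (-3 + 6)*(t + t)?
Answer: 1596672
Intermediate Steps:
l(F, t) = -6 + 6*t (l(F, t) = -6 + (-3 + 6)*(t + t) = -6 + 3*(2*t) = -6 + 6*t)
(168*198)*l(9, 9) = (168*198)*(-6 + 6*9) = 33264*(-6 + 54) = 33264*48 = 1596672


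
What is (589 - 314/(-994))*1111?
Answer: 325400790/497 ≈ 6.5473e+5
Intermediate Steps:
(589 - 314/(-994))*1111 = (589 - 314*(-1/994))*1111 = (589 + 157/497)*1111 = (292890/497)*1111 = 325400790/497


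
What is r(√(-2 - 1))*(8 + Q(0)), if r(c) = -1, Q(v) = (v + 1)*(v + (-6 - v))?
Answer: -2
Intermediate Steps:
Q(v) = -6 - 6*v (Q(v) = (1 + v)*(-6) = -6 - 6*v)
r(√(-2 - 1))*(8 + Q(0)) = -(8 + (-6 - 6*0)) = -(8 + (-6 + 0)) = -(8 - 6) = -1*2 = -2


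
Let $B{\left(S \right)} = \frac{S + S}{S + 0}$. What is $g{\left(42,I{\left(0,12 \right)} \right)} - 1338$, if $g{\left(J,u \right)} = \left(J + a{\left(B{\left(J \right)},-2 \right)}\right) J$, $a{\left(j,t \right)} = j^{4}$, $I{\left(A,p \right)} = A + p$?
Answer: $1098$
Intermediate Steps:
$B{\left(S \right)} = 2$ ($B{\left(S \right)} = \frac{2 S}{S} = 2$)
$g{\left(J,u \right)} = J \left(16 + J\right)$ ($g{\left(J,u \right)} = \left(J + 2^{4}\right) J = \left(J + 16\right) J = \left(16 + J\right) J = J \left(16 + J\right)$)
$g{\left(42,I{\left(0,12 \right)} \right)} - 1338 = 42 \left(16 + 42\right) - 1338 = 42 \cdot 58 - 1338 = 2436 - 1338 = 1098$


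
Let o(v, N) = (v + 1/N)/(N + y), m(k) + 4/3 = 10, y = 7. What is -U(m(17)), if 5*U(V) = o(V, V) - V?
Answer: 29717/18330 ≈ 1.6212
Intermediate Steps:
m(k) = 26/3 (m(k) = -4/3 + 10 = 26/3)
o(v, N) = (v + 1/N)/(7 + N) (o(v, N) = (v + 1/N)/(N + 7) = (v + 1/N)/(7 + N))
U(V) = -V/5 + (1 + V²)/(5*V*(7 + V)) (U(V) = ((1 + V*V)/(V*(7 + V)) - V)/5 = ((1 + V²)/(V*(7 + V)) - V)/5 = (-V + (1 + V²)/(V*(7 + V)))/5 = -V/5 + (1 + V²)/(5*V*(7 + V)))
-U(m(17)) = -(1 - (26/3)³ - 6*(26/3)²)/(5*26/3*(7 + 26/3)) = -3*(1 - 1*17576/27 - 6*676/9)/(5*26*47/3) = -3*3*(1 - 17576/27 - 1352/3)/(5*26*47) = -3*3*(-29717)/(5*26*47*27) = -1*(-29717/18330) = 29717/18330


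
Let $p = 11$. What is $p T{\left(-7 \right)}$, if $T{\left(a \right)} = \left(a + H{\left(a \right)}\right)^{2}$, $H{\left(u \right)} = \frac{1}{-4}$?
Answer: $\frac{9251}{16} \approx 578.19$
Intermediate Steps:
$H{\left(u \right)} = - \frac{1}{4}$
$T{\left(a \right)} = \left(- \frac{1}{4} + a\right)^{2}$ ($T{\left(a \right)} = \left(a - \frac{1}{4}\right)^{2} = \left(- \frac{1}{4} + a\right)^{2}$)
$p T{\left(-7 \right)} = 11 \frac{\left(-1 + 4 \left(-7\right)\right)^{2}}{16} = 11 \frac{\left(-1 - 28\right)^{2}}{16} = 11 \frac{\left(-29\right)^{2}}{16} = 11 \cdot \frac{1}{16} \cdot 841 = 11 \cdot \frac{841}{16} = \frac{9251}{16}$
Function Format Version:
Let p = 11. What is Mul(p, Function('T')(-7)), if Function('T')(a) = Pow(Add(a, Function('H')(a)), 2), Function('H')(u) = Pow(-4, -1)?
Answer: Rational(9251, 16) ≈ 578.19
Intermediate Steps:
Function('H')(u) = Rational(-1, 4)
Function('T')(a) = Pow(Add(Rational(-1, 4), a), 2) (Function('T')(a) = Pow(Add(a, Rational(-1, 4)), 2) = Pow(Add(Rational(-1, 4), a), 2))
Mul(p, Function('T')(-7)) = Mul(11, Mul(Rational(1, 16), Pow(Add(-1, Mul(4, -7)), 2))) = Mul(11, Mul(Rational(1, 16), Pow(Add(-1, -28), 2))) = Mul(11, Mul(Rational(1, 16), Pow(-29, 2))) = Mul(11, Mul(Rational(1, 16), 841)) = Mul(11, Rational(841, 16)) = Rational(9251, 16)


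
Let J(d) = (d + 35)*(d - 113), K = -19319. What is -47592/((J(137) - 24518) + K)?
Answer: 47592/39709 ≈ 1.1985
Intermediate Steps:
J(d) = (-113 + d)*(35 + d) (J(d) = (35 + d)*(-113 + d) = (-113 + d)*(35 + d))
-47592/((J(137) - 24518) + K) = -47592/(((-3955 + 137² - 78*137) - 24518) - 19319) = -47592/(((-3955 + 18769 - 10686) - 24518) - 19319) = -47592/((4128 - 24518) - 19319) = -47592/(-20390 - 19319) = -47592/(-39709) = -47592*(-1/39709) = 47592/39709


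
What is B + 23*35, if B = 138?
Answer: 943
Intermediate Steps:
B + 23*35 = 138 + 23*35 = 138 + 805 = 943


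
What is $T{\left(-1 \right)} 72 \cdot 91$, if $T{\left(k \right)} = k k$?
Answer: $6552$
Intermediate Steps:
$T{\left(k \right)} = k^{2}$
$T{\left(-1 \right)} 72 \cdot 91 = \left(-1\right)^{2} \cdot 72 \cdot 91 = 1 \cdot 72 \cdot 91 = 72 \cdot 91 = 6552$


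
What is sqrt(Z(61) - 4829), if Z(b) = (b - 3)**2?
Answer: I*sqrt(1465) ≈ 38.275*I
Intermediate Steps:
Z(b) = (-3 + b)**2
sqrt(Z(61) - 4829) = sqrt((-3 + 61)**2 - 4829) = sqrt(58**2 - 4829) = sqrt(3364 - 4829) = sqrt(-1465) = I*sqrt(1465)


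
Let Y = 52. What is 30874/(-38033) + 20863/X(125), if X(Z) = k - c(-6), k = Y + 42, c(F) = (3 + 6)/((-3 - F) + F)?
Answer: 790487701/3689201 ≈ 214.27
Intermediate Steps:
c(F) = -3 (c(F) = 9/(-3) = 9*(-⅓) = -3)
k = 94 (k = 52 + 42 = 94)
X(Z) = 97 (X(Z) = 94 - 1*(-3) = 94 + 3 = 97)
30874/(-38033) + 20863/X(125) = 30874/(-38033) + 20863/97 = 30874*(-1/38033) + 20863*(1/97) = -30874/38033 + 20863/97 = 790487701/3689201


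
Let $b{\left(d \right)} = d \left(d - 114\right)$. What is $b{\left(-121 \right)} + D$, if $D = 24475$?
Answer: $52910$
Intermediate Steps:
$b{\left(d \right)} = d \left(-114 + d\right)$
$b{\left(-121 \right)} + D = - 121 \left(-114 - 121\right) + 24475 = \left(-121\right) \left(-235\right) + 24475 = 28435 + 24475 = 52910$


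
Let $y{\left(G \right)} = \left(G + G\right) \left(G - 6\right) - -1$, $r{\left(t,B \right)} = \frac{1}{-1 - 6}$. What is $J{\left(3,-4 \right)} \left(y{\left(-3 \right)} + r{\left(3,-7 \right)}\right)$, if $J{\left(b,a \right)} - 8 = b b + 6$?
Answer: $\frac{8832}{7} \approx 1261.7$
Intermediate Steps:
$r{\left(t,B \right)} = - \frac{1}{7}$ ($r{\left(t,B \right)} = \frac{1}{-7} = - \frac{1}{7}$)
$y{\left(G \right)} = 1 + 2 G \left(-6 + G\right)$ ($y{\left(G \right)} = 2 G \left(-6 + G\right) + 1 = 1 + 2 G \left(-6 + G\right)$)
$J{\left(b,a \right)} = 14 + b^{2}$ ($J{\left(b,a \right)} = 8 + \left(b b + 6\right) = 8 + \left(b^{2} + 6\right) = 8 + \left(6 + b^{2}\right) = 14 + b^{2}$)
$J{\left(3,-4 \right)} \left(y{\left(-3 \right)} + r{\left(3,-7 \right)}\right) = \left(14 + 3^{2}\right) \left(\left(1 - -36 + 2 \left(-3\right)^{2}\right) - \frac{1}{7}\right) = \left(14 + 9\right) \left(\left(1 + 36 + 2 \cdot 9\right) - \frac{1}{7}\right) = 23 \left(\left(1 + 36 + 18\right) - \frac{1}{7}\right) = 23 \left(55 - \frac{1}{7}\right) = 23 \cdot \frac{384}{7} = \frac{8832}{7}$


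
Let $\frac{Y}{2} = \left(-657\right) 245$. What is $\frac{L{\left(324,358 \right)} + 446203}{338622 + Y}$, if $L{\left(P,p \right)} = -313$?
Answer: $\frac{74315}{2782} \approx 26.713$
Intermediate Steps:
$Y = -321930$ ($Y = 2 \left(\left(-657\right) 245\right) = 2 \left(-160965\right) = -321930$)
$\frac{L{\left(324,358 \right)} + 446203}{338622 + Y} = \frac{-313 + 446203}{338622 - 321930} = \frac{445890}{16692} = 445890 \cdot \frac{1}{16692} = \frac{74315}{2782}$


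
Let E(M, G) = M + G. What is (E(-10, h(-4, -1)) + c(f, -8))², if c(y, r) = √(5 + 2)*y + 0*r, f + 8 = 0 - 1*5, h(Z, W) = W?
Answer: 1304 + 286*√7 ≈ 2060.7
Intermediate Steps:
f = -13 (f = -8 + (0 - 1*5) = -8 + (0 - 5) = -8 - 5 = -13)
c(y, r) = y*√7 (c(y, r) = √7*y + 0 = y*√7 + 0 = y*√7)
E(M, G) = G + M
(E(-10, h(-4, -1)) + c(f, -8))² = ((-1 - 10) - 13*√7)² = (-11 - 13*√7)²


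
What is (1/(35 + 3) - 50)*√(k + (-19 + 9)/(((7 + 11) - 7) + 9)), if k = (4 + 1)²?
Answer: -13293*√2/76 ≈ -247.36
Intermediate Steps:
k = 25 (k = 5² = 25)
(1/(35 + 3) - 50)*√(k + (-19 + 9)/(((7 + 11) - 7) + 9)) = (1/(35 + 3) - 50)*√(25 + (-19 + 9)/(((7 + 11) - 7) + 9)) = (1/38 - 50)*√(25 - 10/((18 - 7) + 9)) = (1/38 - 50)*√(25 - 10/(11 + 9)) = -1899*√(25 - 10/20)/38 = -1899*√(25 - 10*1/20)/38 = -1899*√(25 - ½)/38 = -13293*√2/76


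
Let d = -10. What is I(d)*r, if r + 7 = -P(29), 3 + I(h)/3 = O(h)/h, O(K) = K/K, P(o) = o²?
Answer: 39432/5 ≈ 7886.4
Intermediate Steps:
O(K) = 1
I(h) = -9 + 3/h (I(h) = -9 + 3*(1/h) = -9 + 3/h)
r = -848 (r = -7 - 1*29² = -7 - 1*841 = -7 - 841 = -848)
I(d)*r = (-9 + 3/(-10))*(-848) = (-9 + 3*(-⅒))*(-848) = (-9 - 3/10)*(-848) = -93/10*(-848) = 39432/5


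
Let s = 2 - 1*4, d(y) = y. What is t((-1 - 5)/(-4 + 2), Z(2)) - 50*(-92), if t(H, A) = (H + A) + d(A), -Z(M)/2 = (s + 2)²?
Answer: 4603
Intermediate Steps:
s = -2 (s = 2 - 4 = -2)
Z(M) = 0 (Z(M) = -2*(-2 + 2)² = -2*0² = -2*0 = 0)
t(H, A) = H + 2*A (t(H, A) = (H + A) + A = (A + H) + A = H + 2*A)
t((-1 - 5)/(-4 + 2), Z(2)) - 50*(-92) = ((-1 - 5)/(-4 + 2) + 2*0) - 50*(-92) = (-6/(-2) + 0) + 4600 = (-6*(-½) + 0) + 4600 = (3 + 0) + 4600 = 3 + 4600 = 4603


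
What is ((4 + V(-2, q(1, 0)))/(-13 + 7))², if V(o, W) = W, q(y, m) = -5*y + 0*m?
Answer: 1/36 ≈ 0.027778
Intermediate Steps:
q(y, m) = -5*y (q(y, m) = -5*y + 0 = -5*y)
((4 + V(-2, q(1, 0)))/(-13 + 7))² = ((4 - 5*1)/(-13 + 7))² = ((4 - 5)/(-6))² = (-1*(-⅙))² = (⅙)² = 1/36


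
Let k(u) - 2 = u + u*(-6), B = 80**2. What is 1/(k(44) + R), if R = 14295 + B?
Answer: 1/20477 ≈ 4.8835e-5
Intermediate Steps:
B = 6400
k(u) = 2 - 5*u (k(u) = 2 + (u + u*(-6)) = 2 + (u - 6*u) = 2 - 5*u)
R = 20695 (R = 14295 + 6400 = 20695)
1/(k(44) + R) = 1/((2 - 5*44) + 20695) = 1/((2 - 220) + 20695) = 1/(-218 + 20695) = 1/20477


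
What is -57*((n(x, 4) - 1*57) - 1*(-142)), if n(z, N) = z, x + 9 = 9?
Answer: -4845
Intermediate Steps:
x = 0 (x = -9 + 9 = 0)
-57*((n(x, 4) - 1*57) - 1*(-142)) = -57*((0 - 1*57) - 1*(-142)) = -57*((0 - 57) + 142) = -57*(-57 + 142) = -57*85 = -4845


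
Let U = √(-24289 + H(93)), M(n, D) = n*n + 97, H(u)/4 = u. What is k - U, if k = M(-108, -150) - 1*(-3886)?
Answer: 15647 - I*√23917 ≈ 15647.0 - 154.65*I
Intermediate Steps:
H(u) = 4*u
M(n, D) = 97 + n² (M(n, D) = n² + 97 = 97 + n²)
U = I*√23917 (U = √(-24289 + 4*93) = √(-24289 + 372) = √(-23917) = I*√23917 ≈ 154.65*I)
k = 15647 (k = (97 + (-108)²) - 1*(-3886) = (97 + 11664) + 3886 = 11761 + 3886 = 15647)
k - U = 15647 - I*√23917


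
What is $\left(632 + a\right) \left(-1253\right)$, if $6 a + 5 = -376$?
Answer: $- \frac{1424661}{2} \approx -7.1233 \cdot 10^{5}$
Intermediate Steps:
$a = - \frac{127}{2}$ ($a = - \frac{5}{6} + \frac{1}{6} \left(-376\right) = - \frac{5}{6} - \frac{188}{3} = - \frac{127}{2} \approx -63.5$)
$\left(632 + a\right) \left(-1253\right) = \left(632 - \frac{127}{2}\right) \left(-1253\right) = \frac{1137}{2} \left(-1253\right) = - \frac{1424661}{2}$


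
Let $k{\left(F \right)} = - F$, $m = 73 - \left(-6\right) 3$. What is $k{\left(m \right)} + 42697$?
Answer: $42606$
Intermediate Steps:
$m = 91$ ($m = 73 - -18 = 73 + 18 = 91$)
$k{\left(m \right)} + 42697 = \left(-1\right) 91 + 42697 = -91 + 42697 = 42606$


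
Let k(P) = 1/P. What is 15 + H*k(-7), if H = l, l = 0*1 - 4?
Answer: 109/7 ≈ 15.571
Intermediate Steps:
l = -4 (l = 0 - 4 = -4)
H = -4
k(P) = 1/P
15 + H*k(-7) = 15 - 4/(-7) = 15 - 4*(-1/7) = 15 + 4/7 = 109/7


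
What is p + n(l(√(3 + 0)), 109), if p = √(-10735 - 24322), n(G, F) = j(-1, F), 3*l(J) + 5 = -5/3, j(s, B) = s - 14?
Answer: -15 + I*√35057 ≈ -15.0 + 187.24*I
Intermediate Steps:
j(s, B) = -14 + s
l(J) = -20/9 (l(J) = -5/3 + (-5/3)/3 = -5/3 + (-5*⅓)/3 = -5/3 + (⅓)*(-5/3) = -5/3 - 5/9 = -20/9)
n(G, F) = -15 (n(G, F) = -14 - 1 = -15)
p = I*√35057 (p = √(-35057) = I*√35057 ≈ 187.24*I)
p + n(l(√(3 + 0)), 109) = I*√35057 - 15 = -15 + I*√35057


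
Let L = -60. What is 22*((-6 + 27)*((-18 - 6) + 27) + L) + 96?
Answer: 162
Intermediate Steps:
22*((-6 + 27)*((-18 - 6) + 27) + L) + 96 = 22*((-6 + 27)*((-18 - 6) + 27) - 60) + 96 = 22*(21*(-24 + 27) - 60) + 96 = 22*(21*3 - 60) + 96 = 22*(63 - 60) + 96 = 22*3 + 96 = 66 + 96 = 162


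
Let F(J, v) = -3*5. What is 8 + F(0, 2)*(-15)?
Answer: 233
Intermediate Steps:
F(J, v) = -15
8 + F(0, 2)*(-15) = 8 - 15*(-15) = 8 + 225 = 233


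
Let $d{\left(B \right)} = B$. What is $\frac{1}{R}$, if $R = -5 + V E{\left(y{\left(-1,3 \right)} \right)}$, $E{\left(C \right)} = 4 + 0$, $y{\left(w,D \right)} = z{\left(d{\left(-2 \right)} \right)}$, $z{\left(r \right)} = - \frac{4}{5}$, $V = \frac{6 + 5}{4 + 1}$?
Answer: $\frac{5}{19} \approx 0.26316$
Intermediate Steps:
$V = \frac{11}{5} \approx 2.2$
$z{\left(r \right)} = - \frac{4}{5}$ ($z{\left(r \right)} = \left(-4\right) \frac{1}{5} = - \frac{4}{5}$)
$y{\left(w,D \right)} = - \frac{4}{5}$
$E{\left(C \right)} = 4$
$R = \frac{19}{5}$ ($R = -5 + \frac{11}{5} \cdot 4 = -5 + \frac{44}{5} = \frac{19}{5} \approx 3.8$)
$\frac{1}{R} = \frac{1}{\frac{19}{5}} = \frac{5}{19}$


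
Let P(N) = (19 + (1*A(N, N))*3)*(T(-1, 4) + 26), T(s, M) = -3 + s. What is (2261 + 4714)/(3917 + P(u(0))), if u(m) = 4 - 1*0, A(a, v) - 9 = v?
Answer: 775/577 ≈ 1.3432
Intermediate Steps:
A(a, v) = 9 + v
u(m) = 4 (u(m) = 4 + 0 = 4)
P(N) = 1012 + 66*N (P(N) = (19 + (1*(9 + N))*3)*((-3 - 1) + 26) = (19 + (9 + N)*3)*(-4 + 26) = (19 + (27 + 3*N))*22 = (46 + 3*N)*22 = 1012 + 66*N)
(2261 + 4714)/(3917 + P(u(0))) = (2261 + 4714)/(3917 + (1012 + 66*4)) = 6975/(3917 + (1012 + 264)) = 6975/(3917 + 1276) = 6975/5193 = 6975*(1/5193) = 775/577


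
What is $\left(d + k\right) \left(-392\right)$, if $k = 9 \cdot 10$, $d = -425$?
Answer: $131320$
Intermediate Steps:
$k = 90$
$\left(d + k\right) \left(-392\right) = \left(-425 + 90\right) \left(-392\right) = \left(-335\right) \left(-392\right) = 131320$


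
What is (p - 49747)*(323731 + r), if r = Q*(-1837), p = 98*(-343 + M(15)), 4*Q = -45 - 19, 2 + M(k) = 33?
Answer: -28363898729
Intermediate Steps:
M(k) = 31 (M(k) = -2 + 33 = 31)
Q = -16 (Q = (-45 - 19)/4 = (¼)*(-64) = -16)
p = -30576 (p = 98*(-343 + 31) = 98*(-312) = -30576)
r = 29392 (r = -16*(-1837) = 29392)
(p - 49747)*(323731 + r) = (-30576 - 49747)*(323731 + 29392) = -80323*353123 = -28363898729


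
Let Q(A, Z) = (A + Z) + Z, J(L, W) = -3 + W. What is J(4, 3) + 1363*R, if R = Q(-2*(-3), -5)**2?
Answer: 21808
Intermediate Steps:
Q(A, Z) = A + 2*Z
R = 16 (R = (-2*(-3) + 2*(-5))**2 = (6 - 10)**2 = (-4)**2 = 16)
J(4, 3) + 1363*R = (-3 + 3) + 1363*16 = 0 + 21808 = 21808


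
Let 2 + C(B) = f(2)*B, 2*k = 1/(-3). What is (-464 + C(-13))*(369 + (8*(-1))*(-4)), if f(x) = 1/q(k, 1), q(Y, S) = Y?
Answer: -155588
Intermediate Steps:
k = -⅙ (k = (½)/(-3) = (½)*(-⅓) = -⅙ ≈ -0.16667)
f(x) = -6 (f(x) = 1/(-⅙) = -6)
C(B) = -2 - 6*B
(-464 + C(-13))*(369 + (8*(-1))*(-4)) = (-464 + (-2 - 6*(-13)))*(369 + (8*(-1))*(-4)) = (-464 + (-2 + 78))*(369 - 8*(-4)) = (-464 + 76)*(369 + 32) = -388*401 = -155588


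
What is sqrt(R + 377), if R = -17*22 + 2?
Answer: sqrt(5) ≈ 2.2361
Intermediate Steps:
R = -372 (R = -374 + 2 = -372)
sqrt(R + 377) = sqrt(-372 + 377) = sqrt(5)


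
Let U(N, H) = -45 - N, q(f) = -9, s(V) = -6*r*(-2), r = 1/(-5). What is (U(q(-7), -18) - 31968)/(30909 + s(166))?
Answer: -53340/51511 ≈ -1.0355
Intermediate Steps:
r = -⅕ ≈ -0.20000
s(V) = -12/5 (s(V) = -6*(-⅕)*(-2) = (6/5)*(-2) = -12/5)
(U(q(-7), -18) - 31968)/(30909 + s(166)) = ((-45 - 1*(-9)) - 31968)/(30909 - 12/5) = ((-45 + 9) - 31968)/(154533/5) = (-36 - 31968)*(5/154533) = -32004*5/154533 = -53340/51511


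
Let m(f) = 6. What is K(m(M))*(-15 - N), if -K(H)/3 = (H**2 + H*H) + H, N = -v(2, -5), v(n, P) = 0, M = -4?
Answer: 3510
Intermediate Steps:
N = 0 (N = -1*0 = 0)
K(H) = -6*H**2 - 3*H (K(H) = -3*((H**2 + H*H) + H) = -3*((H**2 + H**2) + H) = -3*(2*H**2 + H) = -3*(H + 2*H**2) = -6*H**2 - 3*H)
K(m(M))*(-15 - N) = (-3*6*(1 + 2*6))*(-15 - 1*0) = (-3*6*(1 + 12))*(-15 + 0) = -3*6*13*(-15) = -234*(-15) = 3510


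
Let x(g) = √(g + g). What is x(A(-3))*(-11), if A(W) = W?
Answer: -11*I*√6 ≈ -26.944*I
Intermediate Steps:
x(g) = √2*√g (x(g) = √(2*g) = √2*√g)
x(A(-3))*(-11) = (√2*√(-3))*(-11) = (√2*(I*√3))*(-11) = (I*√6)*(-11) = -11*I*√6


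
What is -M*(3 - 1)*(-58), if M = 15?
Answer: 1740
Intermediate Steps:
-M*(3 - 1)*(-58) = -15*(3 - 1)*(-58) = -15*2*(-58) = -15*(-116) = -1*(-1740) = 1740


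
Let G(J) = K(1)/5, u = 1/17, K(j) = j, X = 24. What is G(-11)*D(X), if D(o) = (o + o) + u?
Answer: 817/85 ≈ 9.6118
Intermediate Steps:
u = 1/17 ≈ 0.058824
G(J) = 1/5
D(o) = 1/17 + 2*o (D(o) = (o + o) + 1/17 = 2*o + 1/17 = 1/17 + 2*o)
G(-11)*D(X) = (1/17 + 2*24)/5 = (1/17 + 48)/5 = (1/5)*(817/17) = 817/85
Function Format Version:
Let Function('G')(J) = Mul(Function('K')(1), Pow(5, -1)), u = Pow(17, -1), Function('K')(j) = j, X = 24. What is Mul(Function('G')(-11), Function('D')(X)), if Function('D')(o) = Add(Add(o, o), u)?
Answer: Rational(817, 85) ≈ 9.6118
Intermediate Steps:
u = Rational(1, 17) ≈ 0.058824
Function('G')(J) = Rational(1, 5) (Function('G')(J) = Mul(1, Pow(5, -1)) = Mul(1, Rational(1, 5)) = Rational(1, 5))
Function('D')(o) = Add(Rational(1, 17), Mul(2, o)) (Function('D')(o) = Add(Add(o, o), Rational(1, 17)) = Add(Mul(2, o), Rational(1, 17)) = Add(Rational(1, 17), Mul(2, o)))
Mul(Function('G')(-11), Function('D')(X)) = Mul(Rational(1, 5), Add(Rational(1, 17), Mul(2, 24))) = Mul(Rational(1, 5), Add(Rational(1, 17), 48)) = Mul(Rational(1, 5), Rational(817, 17)) = Rational(817, 85)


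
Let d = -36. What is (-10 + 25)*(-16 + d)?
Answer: -780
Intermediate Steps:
(-10 + 25)*(-16 + d) = (-10 + 25)*(-16 - 36) = 15*(-52) = -780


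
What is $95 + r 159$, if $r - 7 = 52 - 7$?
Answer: $8363$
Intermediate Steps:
$r = 52$ ($r = 7 + \left(52 - 7\right) = 7 + 45 = 52$)
$95 + r 159 = 95 + 52 \cdot 159 = 95 + 8268 = 8363$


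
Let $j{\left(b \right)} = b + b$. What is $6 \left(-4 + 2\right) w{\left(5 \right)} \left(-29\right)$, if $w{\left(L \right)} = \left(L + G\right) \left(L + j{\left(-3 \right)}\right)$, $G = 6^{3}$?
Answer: $-76908$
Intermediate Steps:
$G = 216$
$j{\left(b \right)} = 2 b$
$w{\left(L \right)} = \left(-6 + L\right) \left(216 + L\right)$ ($w{\left(L \right)} = \left(L + 216\right) \left(L + 2 \left(-3\right)\right) = \left(216 + L\right) \left(L - 6\right) = \left(216 + L\right) \left(-6 + L\right) = \left(-6 + L\right) \left(216 + L\right)$)
$6 \left(-4 + 2\right) w{\left(5 \right)} \left(-29\right) = 6 \left(-4 + 2\right) \left(-1296 + 5^{2} + 210 \cdot 5\right) \left(-29\right) = 6 \left(-2\right) \left(-1296 + 25 + 1050\right) \left(-29\right) = \left(-12\right) \left(-221\right) \left(-29\right) = 2652 \left(-29\right) = -76908$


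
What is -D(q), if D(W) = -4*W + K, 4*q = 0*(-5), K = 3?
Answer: -3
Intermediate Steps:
q = 0 (q = (0*(-5))/4 = (¼)*0 = 0)
D(W) = 3 - 4*W (D(W) = -4*W + 3 = 3 - 4*W)
-D(q) = -(3 - 4*0) = -(3 + 0) = -1*3 = -3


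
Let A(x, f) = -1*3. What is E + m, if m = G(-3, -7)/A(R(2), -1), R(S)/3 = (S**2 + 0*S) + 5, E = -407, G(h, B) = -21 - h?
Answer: -401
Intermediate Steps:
R(S) = 15 + 3*S**2 (R(S) = 3*((S**2 + 0*S) + 5) = 3*((S**2 + 0) + 5) = 3*(S**2 + 5) = 3*(5 + S**2) = 15 + 3*S**2)
A(x, f) = -3
m = 6 (m = (-21 - 1*(-3))/(-3) = (-21 + 3)*(-1/3) = -18*(-1/3) = 6)
E + m = -407 + 6 = -401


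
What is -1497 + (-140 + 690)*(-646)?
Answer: -356797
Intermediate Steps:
-1497 + (-140 + 690)*(-646) = -1497 + 550*(-646) = -1497 - 355300 = -356797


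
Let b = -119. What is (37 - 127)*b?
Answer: 10710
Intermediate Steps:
(37 - 127)*b = (37 - 127)*(-119) = -90*(-119) = 10710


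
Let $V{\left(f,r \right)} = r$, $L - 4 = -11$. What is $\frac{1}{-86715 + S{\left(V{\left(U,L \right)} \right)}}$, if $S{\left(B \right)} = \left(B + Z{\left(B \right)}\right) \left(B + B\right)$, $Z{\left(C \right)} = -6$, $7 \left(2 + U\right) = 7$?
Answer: $- \frac{1}{86533} \approx -1.1556 \cdot 10^{-5}$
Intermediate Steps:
$L = -7$ ($L = 4 - 11 = -7$)
$U = -1$ ($U = -2 + \frac{1}{7} \cdot 7 = -2 + 1 = -1$)
$S{\left(B \right)} = 2 B \left(-6 + B\right)$ ($S{\left(B \right)} = \left(B - 6\right) \left(B + B\right) = \left(-6 + B\right) 2 B = 2 B \left(-6 + B\right)$)
$\frac{1}{-86715 + S{\left(V{\left(U,L \right)} \right)}} = \frac{1}{-86715 + 2 \left(-7\right) \left(-6 - 7\right)} = \frac{1}{-86715 + 2 \left(-7\right) \left(-13\right)} = \frac{1}{-86715 + 182} = \frac{1}{-86533} = - \frac{1}{86533}$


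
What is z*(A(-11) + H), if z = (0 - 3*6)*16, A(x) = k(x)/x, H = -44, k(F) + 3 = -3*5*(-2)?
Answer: 147168/11 ≈ 13379.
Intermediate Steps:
k(F) = 27 (k(F) = -3 - 3*5*(-2) = -3 - 15*(-2) = -3 + 30 = 27)
A(x) = 27/x
z = -288 (z = (0 - 18)*16 = -18*16 = -288)
z*(A(-11) + H) = -288*(27/(-11) - 44) = -288*(27*(-1/11) - 44) = -288*(-27/11 - 44) = -288*(-511/11) = 147168/11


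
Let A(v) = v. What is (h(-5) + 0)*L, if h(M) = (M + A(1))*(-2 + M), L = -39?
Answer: -1092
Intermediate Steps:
h(M) = (1 + M)*(-2 + M) (h(M) = (M + 1)*(-2 + M) = (1 + M)*(-2 + M))
(h(-5) + 0)*L = ((-2 + (-5)² - 1*(-5)) + 0)*(-39) = ((-2 + 25 + 5) + 0)*(-39) = (28 + 0)*(-39) = 28*(-39) = -1092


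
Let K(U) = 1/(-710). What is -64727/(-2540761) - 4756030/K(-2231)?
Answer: 8579594232634027/2540761 ≈ 3.3768e+9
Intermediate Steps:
K(U) = -1/710
-64727/(-2540761) - 4756030/K(-2231) = -64727/(-2540761) - 4756030/(-1/710) = -64727*(-1/2540761) - 4756030*(-710) = 64727/2540761 + 3376781300 = 8579594232634027/2540761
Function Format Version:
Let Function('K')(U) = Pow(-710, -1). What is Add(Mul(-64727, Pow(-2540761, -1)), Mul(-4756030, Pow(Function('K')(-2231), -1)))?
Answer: Rational(8579594232634027, 2540761) ≈ 3.3768e+9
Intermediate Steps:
Function('K')(U) = Rational(-1, 710)
Add(Mul(-64727, Pow(-2540761, -1)), Mul(-4756030, Pow(Function('K')(-2231), -1))) = Add(Mul(-64727, Pow(-2540761, -1)), Mul(-4756030, Pow(Rational(-1, 710), -1))) = Add(Mul(-64727, Rational(-1, 2540761)), Mul(-4756030, -710)) = Add(Rational(64727, 2540761), 3376781300) = Rational(8579594232634027, 2540761)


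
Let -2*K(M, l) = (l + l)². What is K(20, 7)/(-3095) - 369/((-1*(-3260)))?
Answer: -32903/403588 ≈ -0.081526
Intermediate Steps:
K(M, l) = -2*l² (K(M, l) = -(l + l)²/2 = -4*l²/2 = -2*l²)
K(20, 7)/(-3095) - 369/((-1*(-3260))) = -2*7²/(-3095) - 369/((-1*(-3260))) = -2*49*(-1/3095) - 369/3260 = -98*(-1/3095) - 369*1/3260 = 98/3095 - 369/3260 = -32903/403588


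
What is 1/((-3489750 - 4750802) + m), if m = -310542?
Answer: -1/8551094 ≈ -1.1694e-7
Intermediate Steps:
1/((-3489750 - 4750802) + m) = 1/((-3489750 - 4750802) - 310542) = 1/(-8240552 - 310542) = 1/(-8551094) = -1/8551094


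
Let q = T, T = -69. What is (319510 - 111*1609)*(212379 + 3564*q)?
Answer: -4725732207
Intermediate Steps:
q = -69
(319510 - 111*1609)*(212379 + 3564*q) = (319510 - 111*1609)*(212379 + 3564*(-69)) = (319510 - 178599)*(212379 - 245916) = 140911*(-33537) = -4725732207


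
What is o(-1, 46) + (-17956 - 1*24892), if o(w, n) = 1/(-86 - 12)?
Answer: -4199105/98 ≈ -42848.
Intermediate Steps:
o(w, n) = -1/98 (o(w, n) = 1/(-98) = -1/98)
o(-1, 46) + (-17956 - 1*24892) = -1/98 + (-17956 - 1*24892) = -1/98 + (-17956 - 24892) = -1/98 - 42848 = -4199105/98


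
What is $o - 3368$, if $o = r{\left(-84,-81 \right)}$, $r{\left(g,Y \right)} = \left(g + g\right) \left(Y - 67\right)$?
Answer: $21496$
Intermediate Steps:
$r{\left(g,Y \right)} = 2 g \left(-67 + Y\right)$
$o = 24864$ ($o = 2 \left(-84\right) \left(-67 - 81\right) = 2 \left(-84\right) \left(-148\right) = 24864$)
$o - 3368 = 24864 - 3368 = 21496$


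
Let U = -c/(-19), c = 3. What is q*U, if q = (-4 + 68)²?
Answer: 12288/19 ≈ 646.74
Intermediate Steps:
q = 4096 (q = 64² = 4096)
U = 3/19 (U = -3/(-19) = -3*(-1)/19 = -1*(-3/19) = 3/19 ≈ 0.15789)
q*U = 4096*(3/19) = 12288/19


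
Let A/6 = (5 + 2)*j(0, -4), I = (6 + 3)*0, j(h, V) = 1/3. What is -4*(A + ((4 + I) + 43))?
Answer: -244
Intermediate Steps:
j(h, V) = 1/3
I = 0 (I = 9*0 = 0)
A = 14 (A = 6*((5 + 2)*(1/3)) = 6*(7*(1/3)) = 6*(7/3) = 14)
-4*(A + ((4 + I) + 43)) = -4*(14 + ((4 + 0) + 43)) = -4*(14 + (4 + 43)) = -4*(14 + 47) = -4*61 = -244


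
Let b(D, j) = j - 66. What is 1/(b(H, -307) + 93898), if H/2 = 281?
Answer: 1/93525 ≈ 1.0692e-5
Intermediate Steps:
H = 562 (H = 2*281 = 562)
b(D, j) = -66 + j
1/(b(H, -307) + 93898) = 1/((-66 - 307) + 93898) = 1/(-373 + 93898) = 1/93525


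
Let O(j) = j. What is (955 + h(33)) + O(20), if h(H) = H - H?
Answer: 975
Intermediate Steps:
h(H) = 0
(955 + h(33)) + O(20) = (955 + 0) + 20 = 955 + 20 = 975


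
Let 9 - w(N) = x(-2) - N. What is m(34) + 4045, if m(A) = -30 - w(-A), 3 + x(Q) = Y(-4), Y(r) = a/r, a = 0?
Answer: 4037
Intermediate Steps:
Y(r) = 0 (Y(r) = 0/r = 0)
x(Q) = -3 (x(Q) = -3 + 0 = -3)
w(N) = 12 + N (w(N) = 9 - (-3 - N) = 9 + (3 + N) = 12 + N)
m(A) = -42 + A (m(A) = -30 - (12 - A) = -30 + (-12 + A) = -42 + A)
m(34) + 4045 = (-42 + 34) + 4045 = -8 + 4045 = 4037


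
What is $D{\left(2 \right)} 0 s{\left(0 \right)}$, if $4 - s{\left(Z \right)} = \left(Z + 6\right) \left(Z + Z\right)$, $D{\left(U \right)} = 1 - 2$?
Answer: $0$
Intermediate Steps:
$D{\left(U \right)} = -1$ ($D{\left(U \right)} = 1 - 2 = -1$)
$s{\left(Z \right)} = 4 - 2 Z \left(6 + Z\right)$ ($s{\left(Z \right)} = 4 - \left(Z + 6\right) \left(Z + Z\right) = 4 - \left(6 + Z\right) 2 Z = 4 - 2 Z \left(6 + Z\right)$)
$D{\left(2 \right)} 0 s{\left(0 \right)} = - 0 \left(4 - 0 - 2 \cdot 0^{2}\right) = - 0 \left(4 + 0 - 0\right) = - 0 \left(4 + 0 + 0\right) = - 0 \cdot 4 = \left(-1\right) 0 = 0$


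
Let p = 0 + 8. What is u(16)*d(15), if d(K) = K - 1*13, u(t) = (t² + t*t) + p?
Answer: 1040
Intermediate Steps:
p = 8
u(t) = 8 + 2*t² (u(t) = (t² + t*t) + 8 = (t² + t²) + 8 = 2*t² + 8 = 8 + 2*t²)
d(K) = -13 + K (d(K) = K - 13 = -13 + K)
u(16)*d(15) = (8 + 2*16²)*(-13 + 15) = (8 + 2*256)*2 = (8 + 512)*2 = 520*2 = 1040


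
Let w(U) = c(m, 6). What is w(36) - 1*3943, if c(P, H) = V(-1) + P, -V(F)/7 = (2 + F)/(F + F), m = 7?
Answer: -7865/2 ≈ -3932.5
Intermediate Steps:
V(F) = -7*(2 + F)/(2*F) (V(F) = -7*(2 + F)/(F + F) = -7*(2 + F)/(2*F))
c(P, H) = 7/2 + P (c(P, H) = (-7/2 - 7/(-1)) + P = (-7/2 - 7*(-1)) + P = (-7/2 + 7) + P = 7/2 + P)
w(U) = 21/2 (w(U) = 7/2 + 7 = 21/2)
w(36) - 1*3943 = 21/2 - 1*3943 = 21/2 - 3943 = -7865/2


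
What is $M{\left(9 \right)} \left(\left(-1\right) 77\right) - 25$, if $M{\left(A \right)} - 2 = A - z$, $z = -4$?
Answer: $-1180$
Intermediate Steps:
$M{\left(A \right)} = 6 + A$ ($M{\left(A \right)} = 2 + \left(A - -4\right) = 2 + \left(A + 4\right) = 2 + \left(4 + A\right) = 6 + A$)
$M{\left(9 \right)} \left(\left(-1\right) 77\right) - 25 = \left(6 + 9\right) \left(\left(-1\right) 77\right) - 25 = 15 \left(-77\right) - 25 = -1155 - 25 = -1180$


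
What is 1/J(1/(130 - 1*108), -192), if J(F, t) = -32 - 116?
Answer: -1/148 ≈ -0.0067568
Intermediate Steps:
J(F, t) = -148
1/J(1/(130 - 1*108), -192) = 1/(-148) = -1/148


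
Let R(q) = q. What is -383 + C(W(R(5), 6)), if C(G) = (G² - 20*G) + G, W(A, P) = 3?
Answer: -431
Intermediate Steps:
C(G) = G² - 19*G
-383 + C(W(R(5), 6)) = -383 + 3*(-19 + 3) = -383 + 3*(-16) = -383 - 48 = -431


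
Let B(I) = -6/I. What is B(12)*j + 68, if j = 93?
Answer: 43/2 ≈ 21.500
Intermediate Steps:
B(12)*j + 68 = -6/12*93 + 68 = -6*1/12*93 + 68 = -1/2*93 + 68 = -93/2 + 68 = 43/2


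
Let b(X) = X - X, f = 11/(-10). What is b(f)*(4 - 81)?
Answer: 0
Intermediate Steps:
f = -11/10 (f = 11*(-⅒) = -11/10 ≈ -1.1000)
b(X) = 0
b(f)*(4 - 81) = 0*(4 - 81) = 0*(-77) = 0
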